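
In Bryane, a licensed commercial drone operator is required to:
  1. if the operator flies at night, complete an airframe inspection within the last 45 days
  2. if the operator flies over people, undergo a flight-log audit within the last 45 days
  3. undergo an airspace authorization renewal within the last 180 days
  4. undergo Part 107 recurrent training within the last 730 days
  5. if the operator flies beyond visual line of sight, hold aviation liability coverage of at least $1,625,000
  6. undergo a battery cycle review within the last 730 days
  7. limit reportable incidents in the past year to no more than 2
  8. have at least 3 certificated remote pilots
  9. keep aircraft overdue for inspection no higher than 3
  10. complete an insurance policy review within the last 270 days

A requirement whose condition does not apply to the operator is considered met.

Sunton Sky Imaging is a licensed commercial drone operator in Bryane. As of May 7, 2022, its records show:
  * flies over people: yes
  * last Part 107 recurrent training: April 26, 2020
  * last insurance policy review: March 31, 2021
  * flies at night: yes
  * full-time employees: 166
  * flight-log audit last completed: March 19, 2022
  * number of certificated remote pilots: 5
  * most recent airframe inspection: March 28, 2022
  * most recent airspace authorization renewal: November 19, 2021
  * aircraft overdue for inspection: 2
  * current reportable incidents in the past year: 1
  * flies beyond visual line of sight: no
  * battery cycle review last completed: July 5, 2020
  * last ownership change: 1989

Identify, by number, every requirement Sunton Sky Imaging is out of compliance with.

1. condition 'flies at night' holds; airframe inspection 40 days ago vs limit 45 → met
2. condition 'flies over people' holds; flight-log audit 49 days ago vs limit 45 → not met
3. airspace authorization renewal 169 days ago vs limit 180 → met
4. Part 107 recurrent training 741 days ago vs limit 730 → not met
5. condition 'flies beyond visual line of sight' does not hold → requirement n/a → met
6. battery cycle review 671 days ago vs limit 730 → met
7. reportable incidents in the past year 1 ≤ 2 → met
8. certificated remote pilots 5 ≥ 3 → met
9. aircraft overdue for inspection 2 ≤ 3 → met
10. insurance policy review 402 days ago vs limit 270 → not met
Not met: 2, 4, 10

2, 4, 10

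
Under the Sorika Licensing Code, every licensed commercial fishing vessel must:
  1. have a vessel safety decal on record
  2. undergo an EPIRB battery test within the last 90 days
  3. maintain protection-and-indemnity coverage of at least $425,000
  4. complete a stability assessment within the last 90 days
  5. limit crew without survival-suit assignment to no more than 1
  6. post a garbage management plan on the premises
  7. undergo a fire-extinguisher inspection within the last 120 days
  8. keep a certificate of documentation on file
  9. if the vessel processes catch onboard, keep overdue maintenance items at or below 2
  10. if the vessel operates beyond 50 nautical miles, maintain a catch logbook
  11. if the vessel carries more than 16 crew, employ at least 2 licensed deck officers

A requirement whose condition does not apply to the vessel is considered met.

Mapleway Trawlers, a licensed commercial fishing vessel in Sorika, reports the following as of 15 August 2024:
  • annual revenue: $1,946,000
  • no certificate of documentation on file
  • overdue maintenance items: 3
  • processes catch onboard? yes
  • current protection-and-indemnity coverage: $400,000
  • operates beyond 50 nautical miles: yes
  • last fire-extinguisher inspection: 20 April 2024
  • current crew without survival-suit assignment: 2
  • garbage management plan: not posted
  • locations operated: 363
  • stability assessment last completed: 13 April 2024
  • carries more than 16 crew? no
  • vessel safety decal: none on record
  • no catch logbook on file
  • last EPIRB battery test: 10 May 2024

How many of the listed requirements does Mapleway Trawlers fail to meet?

9

1. vessel safety decal absent → not met
2. EPIRB battery test 97 days ago vs limit 90 → not met
3. protection-and-indemnity coverage $400,000 < $425,000 → not met
4. stability assessment 124 days ago vs limit 90 → not met
5. crew without survival-suit assignment 2 > 1 → not met
6. garbage management plan absent → not met
7. fire-extinguisher inspection 117 days ago vs limit 120 → met
8. certificate of documentation absent → not met
9. condition 'processes catch onboard' holds; overdue maintenance items 3 > 2 → not met
10. condition 'operates beyond 50 nautical miles' holds; catch logbook absent → not met
11. condition 'carries more than 16 crew' does not hold → requirement n/a → met
Not met: 9 of 11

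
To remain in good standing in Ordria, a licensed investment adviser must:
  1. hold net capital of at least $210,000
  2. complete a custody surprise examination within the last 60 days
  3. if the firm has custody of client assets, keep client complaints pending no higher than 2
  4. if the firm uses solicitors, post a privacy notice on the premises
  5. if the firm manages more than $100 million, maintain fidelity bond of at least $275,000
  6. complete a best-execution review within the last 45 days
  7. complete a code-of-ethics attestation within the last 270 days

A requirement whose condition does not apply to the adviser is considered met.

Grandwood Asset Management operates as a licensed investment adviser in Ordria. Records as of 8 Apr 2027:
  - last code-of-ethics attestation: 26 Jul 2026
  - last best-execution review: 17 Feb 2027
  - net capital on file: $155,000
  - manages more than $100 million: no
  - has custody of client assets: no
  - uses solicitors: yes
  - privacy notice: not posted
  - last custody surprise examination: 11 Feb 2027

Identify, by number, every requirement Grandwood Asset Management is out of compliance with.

1. net capital $155,000 < $210,000 → not met
2. custody surprise examination 56 days ago vs limit 60 → met
3. condition 'has custody of client assets' does not hold → requirement n/a → met
4. condition 'uses solicitors' holds; privacy notice absent → not met
5. condition 'manages more than $100 million' does not hold → requirement n/a → met
6. best-execution review 50 days ago vs limit 45 → not met
7. code-of-ethics attestation 256 days ago vs limit 270 → met
Not met: 1, 4, 6

1, 4, 6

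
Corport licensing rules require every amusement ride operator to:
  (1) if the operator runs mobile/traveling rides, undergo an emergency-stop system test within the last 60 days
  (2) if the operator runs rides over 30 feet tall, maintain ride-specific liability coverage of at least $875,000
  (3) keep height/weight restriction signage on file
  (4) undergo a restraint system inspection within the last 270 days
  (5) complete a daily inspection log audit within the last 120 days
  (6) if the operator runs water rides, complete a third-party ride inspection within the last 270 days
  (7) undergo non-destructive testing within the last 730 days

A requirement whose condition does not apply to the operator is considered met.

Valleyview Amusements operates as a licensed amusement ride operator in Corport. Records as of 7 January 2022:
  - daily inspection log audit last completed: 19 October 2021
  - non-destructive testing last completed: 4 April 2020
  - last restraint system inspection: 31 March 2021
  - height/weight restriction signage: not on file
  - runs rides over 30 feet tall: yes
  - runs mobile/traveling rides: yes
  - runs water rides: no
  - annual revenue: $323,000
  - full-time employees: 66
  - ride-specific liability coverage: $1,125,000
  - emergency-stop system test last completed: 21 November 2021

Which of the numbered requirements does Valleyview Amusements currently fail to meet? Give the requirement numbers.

3, 4

1. condition 'runs mobile/traveling rides' holds; emergency-stop system test 47 days ago vs limit 60 → met
2. condition 'runs rides over 30 feet tall' holds; ride-specific liability coverage $1,125,000 ≥ $875,000 → met
3. height/weight restriction signage absent → not met
4. restraint system inspection 282 days ago vs limit 270 → not met
5. daily inspection log audit 80 days ago vs limit 120 → met
6. condition 'runs water rides' does not hold → requirement n/a → met
7. non-destructive testing 643 days ago vs limit 730 → met
Not met: 3, 4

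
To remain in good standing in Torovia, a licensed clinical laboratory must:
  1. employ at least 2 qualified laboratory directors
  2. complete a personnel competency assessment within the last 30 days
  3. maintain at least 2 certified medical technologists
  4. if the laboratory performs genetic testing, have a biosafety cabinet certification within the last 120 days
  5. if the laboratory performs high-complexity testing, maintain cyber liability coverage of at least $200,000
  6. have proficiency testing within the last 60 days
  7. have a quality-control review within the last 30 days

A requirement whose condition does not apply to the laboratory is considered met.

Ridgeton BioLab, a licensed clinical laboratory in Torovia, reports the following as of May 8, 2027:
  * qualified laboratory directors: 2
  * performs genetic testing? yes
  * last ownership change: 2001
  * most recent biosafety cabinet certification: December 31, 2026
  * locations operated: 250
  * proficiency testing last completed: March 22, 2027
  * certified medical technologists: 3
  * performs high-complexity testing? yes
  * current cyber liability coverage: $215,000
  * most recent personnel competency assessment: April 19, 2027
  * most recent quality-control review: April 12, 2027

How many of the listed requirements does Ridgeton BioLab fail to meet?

1

1. qualified laboratory directors 2 ≥ 2 → met
2. personnel competency assessment 19 days ago vs limit 30 → met
3. certified medical technologists 3 ≥ 2 → met
4. condition 'performs genetic testing' holds; biosafety cabinet certification 128 days ago vs limit 120 → not met
5. condition 'performs high-complexity testing' holds; cyber liability coverage $215,000 ≥ $200,000 → met
6. proficiency testing 47 days ago vs limit 60 → met
7. quality-control review 26 days ago vs limit 30 → met
Not met: 1 of 7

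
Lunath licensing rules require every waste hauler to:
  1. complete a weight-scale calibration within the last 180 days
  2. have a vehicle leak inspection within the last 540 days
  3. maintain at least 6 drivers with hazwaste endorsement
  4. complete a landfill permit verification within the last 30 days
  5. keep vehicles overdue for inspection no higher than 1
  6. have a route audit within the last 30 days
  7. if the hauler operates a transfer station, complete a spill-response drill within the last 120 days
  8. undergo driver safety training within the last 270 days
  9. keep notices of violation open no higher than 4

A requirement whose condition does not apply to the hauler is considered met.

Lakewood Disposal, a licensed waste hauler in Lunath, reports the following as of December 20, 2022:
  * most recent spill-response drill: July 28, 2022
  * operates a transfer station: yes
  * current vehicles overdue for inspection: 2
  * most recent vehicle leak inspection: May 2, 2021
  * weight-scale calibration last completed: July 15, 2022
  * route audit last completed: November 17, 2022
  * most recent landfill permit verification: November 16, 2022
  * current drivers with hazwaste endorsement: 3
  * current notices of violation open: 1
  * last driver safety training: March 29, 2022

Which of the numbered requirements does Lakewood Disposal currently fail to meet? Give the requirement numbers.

1. weight-scale calibration 158 days ago vs limit 180 → met
2. vehicle leak inspection 597 days ago vs limit 540 → not met
3. drivers with hazwaste endorsement 3 < 6 → not met
4. landfill permit verification 34 days ago vs limit 30 → not met
5. vehicles overdue for inspection 2 > 1 → not met
6. route audit 33 days ago vs limit 30 → not met
7. condition 'operates a transfer station' holds; spill-response drill 145 days ago vs limit 120 → not met
8. driver safety training 266 days ago vs limit 270 → met
9. notices of violation open 1 ≤ 4 → met
Not met: 2, 3, 4, 5, 6, 7

2, 3, 4, 5, 6, 7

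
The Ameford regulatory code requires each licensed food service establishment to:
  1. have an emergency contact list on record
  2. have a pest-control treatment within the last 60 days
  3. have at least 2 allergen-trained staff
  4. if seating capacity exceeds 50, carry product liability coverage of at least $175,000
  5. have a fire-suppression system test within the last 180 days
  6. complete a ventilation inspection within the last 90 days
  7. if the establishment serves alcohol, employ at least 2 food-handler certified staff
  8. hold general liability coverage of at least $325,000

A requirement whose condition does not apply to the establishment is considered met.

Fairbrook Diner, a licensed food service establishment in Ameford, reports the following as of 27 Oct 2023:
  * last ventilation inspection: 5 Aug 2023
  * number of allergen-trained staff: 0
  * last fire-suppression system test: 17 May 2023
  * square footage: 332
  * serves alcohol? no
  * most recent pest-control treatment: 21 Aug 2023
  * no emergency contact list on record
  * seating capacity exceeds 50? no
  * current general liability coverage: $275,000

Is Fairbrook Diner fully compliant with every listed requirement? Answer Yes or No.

1. emergency contact list absent → not met
2. pest-control treatment 67 days ago vs limit 60 → not met
3. allergen-trained staff 0 < 2 → not met
4. condition 'seating capacity exceeds 50' does not hold → requirement n/a → met
5. fire-suppression system test 163 days ago vs limit 180 → met
6. ventilation inspection 83 days ago vs limit 90 → met
7. condition 'serves alcohol' does not hold → requirement n/a → met
8. general liability coverage $275,000 < $325,000 → not met
Not met: 1, 2, 3, 8

No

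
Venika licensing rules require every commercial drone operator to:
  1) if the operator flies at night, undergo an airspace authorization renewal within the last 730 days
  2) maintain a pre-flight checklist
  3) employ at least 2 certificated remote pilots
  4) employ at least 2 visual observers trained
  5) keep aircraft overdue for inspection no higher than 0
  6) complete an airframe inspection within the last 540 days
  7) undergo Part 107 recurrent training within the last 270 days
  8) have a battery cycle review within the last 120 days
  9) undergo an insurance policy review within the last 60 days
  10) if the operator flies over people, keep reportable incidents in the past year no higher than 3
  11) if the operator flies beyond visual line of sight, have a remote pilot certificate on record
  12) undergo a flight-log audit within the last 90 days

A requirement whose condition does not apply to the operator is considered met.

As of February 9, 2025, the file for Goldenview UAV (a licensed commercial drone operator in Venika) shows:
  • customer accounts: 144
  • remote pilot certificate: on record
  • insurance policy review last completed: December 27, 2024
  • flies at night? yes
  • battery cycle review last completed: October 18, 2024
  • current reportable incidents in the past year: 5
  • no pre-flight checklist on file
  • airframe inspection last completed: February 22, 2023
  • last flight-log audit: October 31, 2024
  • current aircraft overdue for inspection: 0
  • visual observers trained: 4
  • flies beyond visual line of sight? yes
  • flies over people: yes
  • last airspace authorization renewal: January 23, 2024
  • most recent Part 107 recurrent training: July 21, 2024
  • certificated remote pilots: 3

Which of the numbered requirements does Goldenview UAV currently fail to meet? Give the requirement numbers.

1. condition 'flies at night' holds; airspace authorization renewal 383 days ago vs limit 730 → met
2. pre-flight checklist absent → not met
3. certificated remote pilots 3 ≥ 2 → met
4. visual observers trained 4 ≥ 2 → met
5. aircraft overdue for inspection 0 ≤ 0 → met
6. airframe inspection 718 days ago vs limit 540 → not met
7. Part 107 recurrent training 203 days ago vs limit 270 → met
8. battery cycle review 114 days ago vs limit 120 → met
9. insurance policy review 44 days ago vs limit 60 → met
10. condition 'flies over people' holds; reportable incidents in the past year 5 > 3 → not met
11. condition 'flies beyond visual line of sight' holds; remote pilot certificate present → met
12. flight-log audit 101 days ago vs limit 90 → not met
Not met: 2, 6, 10, 12

2, 6, 10, 12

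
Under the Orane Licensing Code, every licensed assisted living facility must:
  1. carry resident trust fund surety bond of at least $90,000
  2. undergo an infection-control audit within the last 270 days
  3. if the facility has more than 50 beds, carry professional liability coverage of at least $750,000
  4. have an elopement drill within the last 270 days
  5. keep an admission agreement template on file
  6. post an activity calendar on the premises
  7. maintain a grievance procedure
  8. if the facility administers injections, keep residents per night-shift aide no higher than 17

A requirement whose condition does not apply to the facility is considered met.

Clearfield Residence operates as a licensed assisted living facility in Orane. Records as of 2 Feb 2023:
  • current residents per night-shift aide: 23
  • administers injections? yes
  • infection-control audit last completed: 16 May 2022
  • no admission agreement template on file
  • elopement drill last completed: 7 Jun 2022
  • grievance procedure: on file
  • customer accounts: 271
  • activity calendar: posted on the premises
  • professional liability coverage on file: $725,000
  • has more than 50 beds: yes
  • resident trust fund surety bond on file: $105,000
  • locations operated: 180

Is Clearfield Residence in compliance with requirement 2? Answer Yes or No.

Yes

2. infection-control audit 262 days ago vs limit 270 → met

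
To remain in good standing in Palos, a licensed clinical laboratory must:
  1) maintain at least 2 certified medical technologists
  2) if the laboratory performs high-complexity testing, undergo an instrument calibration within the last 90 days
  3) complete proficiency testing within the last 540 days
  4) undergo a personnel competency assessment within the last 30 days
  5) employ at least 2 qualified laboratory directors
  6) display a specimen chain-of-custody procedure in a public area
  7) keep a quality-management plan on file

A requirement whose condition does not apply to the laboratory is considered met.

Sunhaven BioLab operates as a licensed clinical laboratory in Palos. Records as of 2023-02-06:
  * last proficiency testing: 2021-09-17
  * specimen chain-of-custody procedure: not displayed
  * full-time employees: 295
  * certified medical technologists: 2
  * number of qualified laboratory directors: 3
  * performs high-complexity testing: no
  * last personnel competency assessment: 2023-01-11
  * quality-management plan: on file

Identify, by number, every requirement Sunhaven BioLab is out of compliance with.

1. certified medical technologists 2 ≥ 2 → met
2. condition 'performs high-complexity testing' does not hold → requirement n/a → met
3. proficiency testing 507 days ago vs limit 540 → met
4. personnel competency assessment 26 days ago vs limit 30 → met
5. qualified laboratory directors 3 ≥ 2 → met
6. specimen chain-of-custody procedure absent → not met
7. quality-management plan present → met
Not met: 6

6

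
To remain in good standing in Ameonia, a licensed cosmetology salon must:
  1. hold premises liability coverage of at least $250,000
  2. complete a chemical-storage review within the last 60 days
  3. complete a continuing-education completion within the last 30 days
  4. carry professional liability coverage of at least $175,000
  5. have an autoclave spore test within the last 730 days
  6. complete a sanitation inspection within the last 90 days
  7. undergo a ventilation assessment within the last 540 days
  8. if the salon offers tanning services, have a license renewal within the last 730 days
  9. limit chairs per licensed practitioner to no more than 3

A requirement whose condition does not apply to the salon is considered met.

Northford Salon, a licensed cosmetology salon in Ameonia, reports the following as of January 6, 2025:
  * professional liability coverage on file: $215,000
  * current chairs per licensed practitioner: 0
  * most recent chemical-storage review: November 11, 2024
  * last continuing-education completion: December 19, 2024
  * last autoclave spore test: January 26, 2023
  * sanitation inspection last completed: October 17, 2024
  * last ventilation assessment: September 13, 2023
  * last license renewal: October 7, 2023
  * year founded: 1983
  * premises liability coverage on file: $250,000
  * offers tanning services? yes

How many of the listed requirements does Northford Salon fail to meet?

1. premises liability coverage $250,000 ≥ $250,000 → met
2. chemical-storage review 56 days ago vs limit 60 → met
3. continuing-education completion 18 days ago vs limit 30 → met
4. professional liability coverage $215,000 ≥ $175,000 → met
5. autoclave spore test 711 days ago vs limit 730 → met
6. sanitation inspection 81 days ago vs limit 90 → met
7. ventilation assessment 481 days ago vs limit 540 → met
8. condition 'offers tanning services' holds; license renewal 457 days ago vs limit 730 → met
9. chairs per licensed practitioner 0 ≤ 3 → met
Not met: 0 of 9

0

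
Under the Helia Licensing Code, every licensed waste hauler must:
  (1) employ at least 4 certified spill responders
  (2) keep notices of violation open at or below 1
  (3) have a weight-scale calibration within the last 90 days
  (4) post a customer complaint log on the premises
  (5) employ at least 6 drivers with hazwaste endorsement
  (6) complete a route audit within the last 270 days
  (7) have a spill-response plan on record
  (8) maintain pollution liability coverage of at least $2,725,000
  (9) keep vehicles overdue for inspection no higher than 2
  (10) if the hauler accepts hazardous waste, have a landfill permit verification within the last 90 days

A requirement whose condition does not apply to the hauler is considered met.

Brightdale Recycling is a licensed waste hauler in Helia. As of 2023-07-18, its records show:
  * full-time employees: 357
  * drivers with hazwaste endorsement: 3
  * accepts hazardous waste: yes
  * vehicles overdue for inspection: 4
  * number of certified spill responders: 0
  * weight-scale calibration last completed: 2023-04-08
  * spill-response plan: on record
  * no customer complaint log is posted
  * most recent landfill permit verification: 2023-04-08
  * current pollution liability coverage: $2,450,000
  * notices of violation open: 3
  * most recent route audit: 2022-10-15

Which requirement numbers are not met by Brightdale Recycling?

1. certified spill responders 0 < 4 → not met
2. notices of violation open 3 > 1 → not met
3. weight-scale calibration 101 days ago vs limit 90 → not met
4. customer complaint log absent → not met
5. drivers with hazwaste endorsement 3 < 6 → not met
6. route audit 276 days ago vs limit 270 → not met
7. spill-response plan present → met
8. pollution liability coverage $2,450,000 < $2,725,000 → not met
9. vehicles overdue for inspection 4 > 2 → not met
10. condition 'accepts hazardous waste' holds; landfill permit verification 101 days ago vs limit 90 → not met
Not met: 1, 2, 3, 4, 5, 6, 8, 9, 10

1, 2, 3, 4, 5, 6, 8, 9, 10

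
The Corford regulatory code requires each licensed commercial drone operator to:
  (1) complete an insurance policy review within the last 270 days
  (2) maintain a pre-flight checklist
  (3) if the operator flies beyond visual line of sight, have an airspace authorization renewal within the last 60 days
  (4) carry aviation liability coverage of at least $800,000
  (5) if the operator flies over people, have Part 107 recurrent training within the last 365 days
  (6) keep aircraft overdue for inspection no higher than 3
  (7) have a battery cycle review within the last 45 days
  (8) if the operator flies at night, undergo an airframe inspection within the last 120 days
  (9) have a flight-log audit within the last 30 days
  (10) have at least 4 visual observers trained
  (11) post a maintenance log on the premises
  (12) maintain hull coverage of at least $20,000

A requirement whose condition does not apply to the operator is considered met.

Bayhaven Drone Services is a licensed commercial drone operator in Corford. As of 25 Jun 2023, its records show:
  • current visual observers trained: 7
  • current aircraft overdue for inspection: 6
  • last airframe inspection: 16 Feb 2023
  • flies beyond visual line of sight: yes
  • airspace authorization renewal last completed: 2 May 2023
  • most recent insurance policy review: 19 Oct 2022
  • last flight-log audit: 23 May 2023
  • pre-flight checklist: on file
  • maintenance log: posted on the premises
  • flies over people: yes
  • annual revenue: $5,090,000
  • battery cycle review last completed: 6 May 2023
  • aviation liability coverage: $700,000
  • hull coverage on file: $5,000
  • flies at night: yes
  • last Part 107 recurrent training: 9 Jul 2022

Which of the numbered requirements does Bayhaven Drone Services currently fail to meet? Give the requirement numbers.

4, 6, 7, 8, 9, 12

1. insurance policy review 249 days ago vs limit 270 → met
2. pre-flight checklist present → met
3. condition 'flies beyond visual line of sight' holds; airspace authorization renewal 54 days ago vs limit 60 → met
4. aviation liability coverage $700,000 < $800,000 → not met
5. condition 'flies over people' holds; Part 107 recurrent training 351 days ago vs limit 365 → met
6. aircraft overdue for inspection 6 > 3 → not met
7. battery cycle review 50 days ago vs limit 45 → not met
8. condition 'flies at night' holds; airframe inspection 129 days ago vs limit 120 → not met
9. flight-log audit 33 days ago vs limit 30 → not met
10. visual observers trained 7 ≥ 4 → met
11. maintenance log present → met
12. hull coverage $5,000 < $20,000 → not met
Not met: 4, 6, 7, 8, 9, 12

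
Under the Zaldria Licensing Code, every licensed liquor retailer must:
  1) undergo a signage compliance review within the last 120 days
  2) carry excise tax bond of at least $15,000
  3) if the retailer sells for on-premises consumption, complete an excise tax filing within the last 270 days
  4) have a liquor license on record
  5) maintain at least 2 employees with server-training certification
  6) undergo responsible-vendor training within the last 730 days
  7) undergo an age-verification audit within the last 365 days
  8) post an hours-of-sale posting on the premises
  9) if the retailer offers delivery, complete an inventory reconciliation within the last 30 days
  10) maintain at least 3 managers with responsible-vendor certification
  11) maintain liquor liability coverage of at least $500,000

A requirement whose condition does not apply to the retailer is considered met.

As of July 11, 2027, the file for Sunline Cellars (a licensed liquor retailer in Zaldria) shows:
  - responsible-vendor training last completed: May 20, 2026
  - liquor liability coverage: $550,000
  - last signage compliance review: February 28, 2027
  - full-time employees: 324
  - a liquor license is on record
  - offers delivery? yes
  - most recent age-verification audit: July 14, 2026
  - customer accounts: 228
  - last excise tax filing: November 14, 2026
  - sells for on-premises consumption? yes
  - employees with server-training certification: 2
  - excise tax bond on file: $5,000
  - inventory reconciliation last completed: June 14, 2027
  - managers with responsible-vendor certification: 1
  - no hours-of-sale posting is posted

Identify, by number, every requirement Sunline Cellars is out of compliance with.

1, 2, 8, 10

1. signage compliance review 133 days ago vs limit 120 → not met
2. excise tax bond $5,000 < $15,000 → not met
3. condition 'sells for on-premises consumption' holds; excise tax filing 239 days ago vs limit 270 → met
4. liquor license present → met
5. employees with server-training certification 2 ≥ 2 → met
6. responsible-vendor training 417 days ago vs limit 730 → met
7. age-verification audit 362 days ago vs limit 365 → met
8. hours-of-sale posting absent → not met
9. condition 'offers delivery' holds; inventory reconciliation 27 days ago vs limit 30 → met
10. managers with responsible-vendor certification 1 < 3 → not met
11. liquor liability coverage $550,000 ≥ $500,000 → met
Not met: 1, 2, 8, 10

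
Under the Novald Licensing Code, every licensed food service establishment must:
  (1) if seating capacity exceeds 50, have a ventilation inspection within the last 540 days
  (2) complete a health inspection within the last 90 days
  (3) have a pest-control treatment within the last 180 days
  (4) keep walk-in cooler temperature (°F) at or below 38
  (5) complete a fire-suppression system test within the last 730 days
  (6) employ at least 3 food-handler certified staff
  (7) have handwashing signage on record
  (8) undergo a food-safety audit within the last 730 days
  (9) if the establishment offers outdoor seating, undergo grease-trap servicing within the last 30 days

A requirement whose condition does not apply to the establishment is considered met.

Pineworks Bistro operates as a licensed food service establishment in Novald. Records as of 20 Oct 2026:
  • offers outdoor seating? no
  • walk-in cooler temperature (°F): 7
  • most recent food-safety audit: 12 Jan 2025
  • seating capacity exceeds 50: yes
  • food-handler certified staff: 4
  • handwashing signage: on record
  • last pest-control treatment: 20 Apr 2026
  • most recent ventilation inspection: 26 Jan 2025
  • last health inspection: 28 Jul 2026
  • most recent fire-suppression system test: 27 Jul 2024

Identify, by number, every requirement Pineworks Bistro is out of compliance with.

1, 3, 5

1. condition 'seating capacity exceeds 50' holds; ventilation inspection 632 days ago vs limit 540 → not met
2. health inspection 84 days ago vs limit 90 → met
3. pest-control treatment 183 days ago vs limit 180 → not met
4. walk-in cooler temperature (°F) 7 ≤ 38 → met
5. fire-suppression system test 815 days ago vs limit 730 → not met
6. food-handler certified staff 4 ≥ 3 → met
7. handwashing signage present → met
8. food-safety audit 646 days ago vs limit 730 → met
9. condition 'offers outdoor seating' does not hold → requirement n/a → met
Not met: 1, 3, 5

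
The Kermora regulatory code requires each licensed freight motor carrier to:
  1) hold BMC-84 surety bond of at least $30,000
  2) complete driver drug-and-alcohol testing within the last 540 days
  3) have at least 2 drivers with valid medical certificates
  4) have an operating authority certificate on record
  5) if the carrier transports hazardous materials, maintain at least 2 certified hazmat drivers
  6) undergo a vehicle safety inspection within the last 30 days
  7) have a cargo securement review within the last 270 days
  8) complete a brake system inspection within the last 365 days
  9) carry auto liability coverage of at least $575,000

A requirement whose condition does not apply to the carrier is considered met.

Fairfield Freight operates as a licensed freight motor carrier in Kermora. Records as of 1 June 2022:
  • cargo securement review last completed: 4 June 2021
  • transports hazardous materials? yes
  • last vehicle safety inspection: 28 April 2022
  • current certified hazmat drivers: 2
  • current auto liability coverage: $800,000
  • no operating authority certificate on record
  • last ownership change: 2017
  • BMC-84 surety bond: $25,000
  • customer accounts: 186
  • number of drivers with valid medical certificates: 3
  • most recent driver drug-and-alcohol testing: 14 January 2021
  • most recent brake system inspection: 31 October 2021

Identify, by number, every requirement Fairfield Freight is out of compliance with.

1, 4, 6, 7

1. BMC-84 surety bond $25,000 < $30,000 → not met
2. driver drug-and-alcohol testing 503 days ago vs limit 540 → met
3. drivers with valid medical certificates 3 ≥ 2 → met
4. operating authority certificate absent → not met
5. condition 'transports hazardous materials' holds; certified hazmat drivers 2 ≥ 2 → met
6. vehicle safety inspection 34 days ago vs limit 30 → not met
7. cargo securement review 362 days ago vs limit 270 → not met
8. brake system inspection 213 days ago vs limit 365 → met
9. auto liability coverage $800,000 ≥ $575,000 → met
Not met: 1, 4, 6, 7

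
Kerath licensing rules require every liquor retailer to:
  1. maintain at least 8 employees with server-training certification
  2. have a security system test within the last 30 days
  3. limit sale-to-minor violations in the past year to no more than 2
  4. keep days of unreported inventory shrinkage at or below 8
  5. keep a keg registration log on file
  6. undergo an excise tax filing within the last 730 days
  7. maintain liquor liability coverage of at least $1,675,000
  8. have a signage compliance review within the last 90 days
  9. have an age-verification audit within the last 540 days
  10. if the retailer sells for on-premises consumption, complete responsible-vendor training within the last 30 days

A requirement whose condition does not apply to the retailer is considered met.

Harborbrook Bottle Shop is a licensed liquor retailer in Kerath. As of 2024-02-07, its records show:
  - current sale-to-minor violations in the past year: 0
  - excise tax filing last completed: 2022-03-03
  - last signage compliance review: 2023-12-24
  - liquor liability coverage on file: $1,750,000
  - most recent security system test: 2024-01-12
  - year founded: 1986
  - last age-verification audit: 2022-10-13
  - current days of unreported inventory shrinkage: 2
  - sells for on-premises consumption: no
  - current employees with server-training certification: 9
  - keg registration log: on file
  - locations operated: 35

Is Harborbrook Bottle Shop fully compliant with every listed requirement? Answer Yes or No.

1. employees with server-training certification 9 ≥ 8 → met
2. security system test 26 days ago vs limit 30 → met
3. sale-to-minor violations in the past year 0 ≤ 2 → met
4. days of unreported inventory shrinkage 2 ≤ 8 → met
5. keg registration log present → met
6. excise tax filing 706 days ago vs limit 730 → met
7. liquor liability coverage $1,750,000 ≥ $1,675,000 → met
8. signage compliance review 45 days ago vs limit 90 → met
9. age-verification audit 482 days ago vs limit 540 → met
10. condition 'sells for on-premises consumption' does not hold → requirement n/a → met
All met.

Yes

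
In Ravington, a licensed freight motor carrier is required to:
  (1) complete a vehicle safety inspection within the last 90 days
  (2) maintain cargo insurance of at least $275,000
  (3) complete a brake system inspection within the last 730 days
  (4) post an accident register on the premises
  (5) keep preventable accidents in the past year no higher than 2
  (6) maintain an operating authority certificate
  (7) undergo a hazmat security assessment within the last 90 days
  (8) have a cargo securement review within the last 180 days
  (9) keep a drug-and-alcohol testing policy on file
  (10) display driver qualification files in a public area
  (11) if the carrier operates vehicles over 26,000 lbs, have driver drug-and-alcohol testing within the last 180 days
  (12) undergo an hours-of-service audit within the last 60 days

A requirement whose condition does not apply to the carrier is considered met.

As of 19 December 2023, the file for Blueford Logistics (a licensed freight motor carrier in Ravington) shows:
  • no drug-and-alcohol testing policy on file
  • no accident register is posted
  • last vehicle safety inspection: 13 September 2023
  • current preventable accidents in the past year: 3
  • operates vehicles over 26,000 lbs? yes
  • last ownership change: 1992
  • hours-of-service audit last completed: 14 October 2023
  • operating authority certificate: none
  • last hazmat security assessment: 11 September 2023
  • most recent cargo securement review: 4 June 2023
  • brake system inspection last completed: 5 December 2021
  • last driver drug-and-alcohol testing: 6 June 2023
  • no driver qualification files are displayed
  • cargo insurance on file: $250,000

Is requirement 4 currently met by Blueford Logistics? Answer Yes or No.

No

4. accident register absent → not met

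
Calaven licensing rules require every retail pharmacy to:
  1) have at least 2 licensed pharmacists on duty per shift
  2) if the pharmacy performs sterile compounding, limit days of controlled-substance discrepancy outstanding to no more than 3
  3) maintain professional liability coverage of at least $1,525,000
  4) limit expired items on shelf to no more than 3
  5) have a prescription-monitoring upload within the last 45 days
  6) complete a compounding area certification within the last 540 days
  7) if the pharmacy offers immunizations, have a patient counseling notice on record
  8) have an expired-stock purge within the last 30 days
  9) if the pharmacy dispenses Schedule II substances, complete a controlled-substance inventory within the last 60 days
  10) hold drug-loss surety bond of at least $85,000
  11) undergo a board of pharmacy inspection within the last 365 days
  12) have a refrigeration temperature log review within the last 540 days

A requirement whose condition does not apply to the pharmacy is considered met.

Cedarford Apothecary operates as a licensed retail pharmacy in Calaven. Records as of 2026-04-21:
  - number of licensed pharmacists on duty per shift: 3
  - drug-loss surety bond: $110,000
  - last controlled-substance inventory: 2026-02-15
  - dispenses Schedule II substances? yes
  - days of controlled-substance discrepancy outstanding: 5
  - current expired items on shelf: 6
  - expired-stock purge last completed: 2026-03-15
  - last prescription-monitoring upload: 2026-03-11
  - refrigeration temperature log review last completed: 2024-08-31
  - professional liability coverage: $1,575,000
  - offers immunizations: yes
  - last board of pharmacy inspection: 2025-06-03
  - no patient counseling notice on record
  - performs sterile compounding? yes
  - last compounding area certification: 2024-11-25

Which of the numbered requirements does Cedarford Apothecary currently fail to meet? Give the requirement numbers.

1. licensed pharmacists on duty per shift 3 ≥ 2 → met
2. condition 'performs sterile compounding' holds; days of controlled-substance discrepancy outstanding 5 > 3 → not met
3. professional liability coverage $1,575,000 ≥ $1,525,000 → met
4. expired items on shelf 6 > 3 → not met
5. prescription-monitoring upload 41 days ago vs limit 45 → met
6. compounding area certification 512 days ago vs limit 540 → met
7. condition 'offers immunizations' holds; patient counseling notice absent → not met
8. expired-stock purge 37 days ago vs limit 30 → not met
9. condition 'dispenses Schedule II substances' holds; controlled-substance inventory 65 days ago vs limit 60 → not met
10. drug-loss surety bond $110,000 ≥ $85,000 → met
11. board of pharmacy inspection 322 days ago vs limit 365 → met
12. refrigeration temperature log review 598 days ago vs limit 540 → not met
Not met: 2, 4, 7, 8, 9, 12

2, 4, 7, 8, 9, 12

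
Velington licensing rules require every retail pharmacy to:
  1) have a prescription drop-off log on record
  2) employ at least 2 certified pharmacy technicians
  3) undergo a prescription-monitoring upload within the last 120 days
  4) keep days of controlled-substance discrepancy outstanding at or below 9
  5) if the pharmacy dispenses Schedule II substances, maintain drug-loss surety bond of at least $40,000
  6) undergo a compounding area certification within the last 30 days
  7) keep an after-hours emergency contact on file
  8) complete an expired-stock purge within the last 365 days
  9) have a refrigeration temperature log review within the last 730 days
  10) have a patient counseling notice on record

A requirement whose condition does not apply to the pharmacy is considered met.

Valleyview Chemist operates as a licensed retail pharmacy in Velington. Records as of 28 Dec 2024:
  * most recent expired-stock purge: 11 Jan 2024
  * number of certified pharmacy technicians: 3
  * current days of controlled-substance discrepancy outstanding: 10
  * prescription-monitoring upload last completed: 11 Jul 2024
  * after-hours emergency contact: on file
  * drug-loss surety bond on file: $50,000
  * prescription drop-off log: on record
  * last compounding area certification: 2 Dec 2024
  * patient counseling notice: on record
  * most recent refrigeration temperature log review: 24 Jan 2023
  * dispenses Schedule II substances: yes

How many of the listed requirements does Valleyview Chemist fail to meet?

2

1. prescription drop-off log present → met
2. certified pharmacy technicians 3 ≥ 2 → met
3. prescription-monitoring upload 170 days ago vs limit 120 → not met
4. days of controlled-substance discrepancy outstanding 10 > 9 → not met
5. condition 'dispenses Schedule II substances' holds; drug-loss surety bond $50,000 ≥ $40,000 → met
6. compounding area certification 26 days ago vs limit 30 → met
7. after-hours emergency contact present → met
8. expired-stock purge 352 days ago vs limit 365 → met
9. refrigeration temperature log review 704 days ago vs limit 730 → met
10. patient counseling notice present → met
Not met: 2 of 10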